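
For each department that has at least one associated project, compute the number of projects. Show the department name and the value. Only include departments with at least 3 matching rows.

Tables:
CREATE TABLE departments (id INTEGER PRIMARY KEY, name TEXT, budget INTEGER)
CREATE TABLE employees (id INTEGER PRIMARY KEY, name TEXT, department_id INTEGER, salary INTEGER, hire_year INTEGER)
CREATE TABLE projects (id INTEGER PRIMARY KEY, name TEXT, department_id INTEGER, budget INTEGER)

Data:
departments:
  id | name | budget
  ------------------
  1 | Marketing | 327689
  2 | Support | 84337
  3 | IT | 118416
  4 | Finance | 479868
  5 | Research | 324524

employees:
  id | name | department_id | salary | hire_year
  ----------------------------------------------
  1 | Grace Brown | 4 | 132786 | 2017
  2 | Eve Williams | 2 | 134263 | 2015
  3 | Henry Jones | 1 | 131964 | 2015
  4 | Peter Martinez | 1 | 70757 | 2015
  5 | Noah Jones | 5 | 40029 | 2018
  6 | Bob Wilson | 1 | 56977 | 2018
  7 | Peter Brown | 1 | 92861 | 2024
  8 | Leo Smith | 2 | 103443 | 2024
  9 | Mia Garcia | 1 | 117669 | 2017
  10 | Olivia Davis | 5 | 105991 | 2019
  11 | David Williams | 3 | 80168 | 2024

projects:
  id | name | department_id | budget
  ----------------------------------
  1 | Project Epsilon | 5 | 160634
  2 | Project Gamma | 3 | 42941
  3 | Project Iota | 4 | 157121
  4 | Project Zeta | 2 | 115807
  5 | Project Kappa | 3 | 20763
SELECT p.name, COUNT(*) AS n FROM projects c JOIN departments p ON c.department_id = p.id GROUP BY p.id, p.name HAVING COUNT(*) >= 3

Execution result:
(no rows)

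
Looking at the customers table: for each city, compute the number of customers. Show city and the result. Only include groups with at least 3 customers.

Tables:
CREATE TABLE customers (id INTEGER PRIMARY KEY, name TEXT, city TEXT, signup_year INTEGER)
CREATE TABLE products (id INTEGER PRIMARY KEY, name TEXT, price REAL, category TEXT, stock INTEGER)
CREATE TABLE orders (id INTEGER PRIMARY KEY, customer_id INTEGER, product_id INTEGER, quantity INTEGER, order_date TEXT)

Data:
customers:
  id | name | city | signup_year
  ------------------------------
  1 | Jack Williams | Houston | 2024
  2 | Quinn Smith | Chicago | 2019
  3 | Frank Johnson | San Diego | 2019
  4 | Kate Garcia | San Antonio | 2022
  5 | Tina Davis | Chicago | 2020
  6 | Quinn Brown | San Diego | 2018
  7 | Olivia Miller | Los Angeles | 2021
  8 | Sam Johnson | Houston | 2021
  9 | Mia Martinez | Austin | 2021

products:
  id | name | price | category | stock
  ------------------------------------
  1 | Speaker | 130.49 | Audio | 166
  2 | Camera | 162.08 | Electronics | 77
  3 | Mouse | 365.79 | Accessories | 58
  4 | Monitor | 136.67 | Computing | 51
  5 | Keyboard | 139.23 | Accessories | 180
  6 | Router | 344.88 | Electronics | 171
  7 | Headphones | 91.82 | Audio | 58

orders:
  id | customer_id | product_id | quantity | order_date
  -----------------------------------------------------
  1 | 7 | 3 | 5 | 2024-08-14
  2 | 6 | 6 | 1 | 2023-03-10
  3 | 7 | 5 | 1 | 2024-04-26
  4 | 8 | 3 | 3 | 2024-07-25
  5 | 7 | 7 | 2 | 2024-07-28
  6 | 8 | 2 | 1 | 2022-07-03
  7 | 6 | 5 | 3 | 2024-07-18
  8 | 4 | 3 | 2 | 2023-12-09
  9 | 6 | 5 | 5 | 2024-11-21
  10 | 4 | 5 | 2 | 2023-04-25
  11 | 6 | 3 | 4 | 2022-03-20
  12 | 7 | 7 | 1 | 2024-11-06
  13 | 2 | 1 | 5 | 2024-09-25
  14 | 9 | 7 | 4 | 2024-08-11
SELECT city, COUNT(*) AS n FROM customers GROUP BY city HAVING COUNT(*) >= 3

Execution result:
(no rows)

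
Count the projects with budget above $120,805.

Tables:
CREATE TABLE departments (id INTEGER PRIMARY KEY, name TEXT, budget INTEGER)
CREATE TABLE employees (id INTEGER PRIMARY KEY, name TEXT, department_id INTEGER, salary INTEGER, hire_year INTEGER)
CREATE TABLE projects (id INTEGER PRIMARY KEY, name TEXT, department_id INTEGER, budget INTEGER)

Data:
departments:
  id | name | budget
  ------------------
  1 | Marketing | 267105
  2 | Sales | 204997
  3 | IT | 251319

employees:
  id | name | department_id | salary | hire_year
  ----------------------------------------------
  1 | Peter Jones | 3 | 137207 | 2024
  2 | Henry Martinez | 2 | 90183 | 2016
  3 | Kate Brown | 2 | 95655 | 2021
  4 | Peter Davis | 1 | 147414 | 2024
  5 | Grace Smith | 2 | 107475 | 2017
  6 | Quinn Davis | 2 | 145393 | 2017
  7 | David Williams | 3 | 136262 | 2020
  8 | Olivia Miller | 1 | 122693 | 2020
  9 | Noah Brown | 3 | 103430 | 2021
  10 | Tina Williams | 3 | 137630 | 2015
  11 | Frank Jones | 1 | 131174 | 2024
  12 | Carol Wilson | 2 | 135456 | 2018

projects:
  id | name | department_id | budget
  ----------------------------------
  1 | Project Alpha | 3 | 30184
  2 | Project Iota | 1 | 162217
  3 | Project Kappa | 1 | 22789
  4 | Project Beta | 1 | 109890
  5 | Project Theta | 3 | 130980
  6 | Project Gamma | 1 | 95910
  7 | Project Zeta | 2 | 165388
SELECT COUNT(*) FROM projects WHERE budget > 120805

Execution result:
3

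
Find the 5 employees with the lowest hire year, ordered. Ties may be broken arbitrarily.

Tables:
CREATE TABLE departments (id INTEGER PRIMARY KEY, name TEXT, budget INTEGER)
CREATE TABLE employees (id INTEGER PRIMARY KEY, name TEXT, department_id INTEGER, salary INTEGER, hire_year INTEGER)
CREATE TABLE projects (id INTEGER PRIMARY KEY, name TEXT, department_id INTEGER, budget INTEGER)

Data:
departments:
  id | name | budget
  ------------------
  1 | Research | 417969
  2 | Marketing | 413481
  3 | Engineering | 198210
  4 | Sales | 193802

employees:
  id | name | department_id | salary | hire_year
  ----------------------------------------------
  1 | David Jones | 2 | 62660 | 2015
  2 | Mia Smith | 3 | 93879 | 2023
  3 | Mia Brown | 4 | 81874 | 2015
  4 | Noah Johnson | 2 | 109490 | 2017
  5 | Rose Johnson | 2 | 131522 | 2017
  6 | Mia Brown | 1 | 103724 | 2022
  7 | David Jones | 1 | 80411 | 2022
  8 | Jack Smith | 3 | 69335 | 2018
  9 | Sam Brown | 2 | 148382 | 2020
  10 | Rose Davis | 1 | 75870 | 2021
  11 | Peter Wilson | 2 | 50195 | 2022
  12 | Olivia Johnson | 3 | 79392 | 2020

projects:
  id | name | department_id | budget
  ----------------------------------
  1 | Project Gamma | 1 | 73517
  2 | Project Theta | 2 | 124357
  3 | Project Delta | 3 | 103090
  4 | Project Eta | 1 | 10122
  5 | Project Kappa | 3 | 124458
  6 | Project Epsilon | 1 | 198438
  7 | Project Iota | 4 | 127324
SELECT name, hire_year FROM employees ORDER BY hire_year ASC LIMIT 5

Execution result:
name | hire_year
David Jones | 2015
Mia Brown | 2015
Noah Johnson | 2017
Rose Johnson | 2017
Jack Smith | 2018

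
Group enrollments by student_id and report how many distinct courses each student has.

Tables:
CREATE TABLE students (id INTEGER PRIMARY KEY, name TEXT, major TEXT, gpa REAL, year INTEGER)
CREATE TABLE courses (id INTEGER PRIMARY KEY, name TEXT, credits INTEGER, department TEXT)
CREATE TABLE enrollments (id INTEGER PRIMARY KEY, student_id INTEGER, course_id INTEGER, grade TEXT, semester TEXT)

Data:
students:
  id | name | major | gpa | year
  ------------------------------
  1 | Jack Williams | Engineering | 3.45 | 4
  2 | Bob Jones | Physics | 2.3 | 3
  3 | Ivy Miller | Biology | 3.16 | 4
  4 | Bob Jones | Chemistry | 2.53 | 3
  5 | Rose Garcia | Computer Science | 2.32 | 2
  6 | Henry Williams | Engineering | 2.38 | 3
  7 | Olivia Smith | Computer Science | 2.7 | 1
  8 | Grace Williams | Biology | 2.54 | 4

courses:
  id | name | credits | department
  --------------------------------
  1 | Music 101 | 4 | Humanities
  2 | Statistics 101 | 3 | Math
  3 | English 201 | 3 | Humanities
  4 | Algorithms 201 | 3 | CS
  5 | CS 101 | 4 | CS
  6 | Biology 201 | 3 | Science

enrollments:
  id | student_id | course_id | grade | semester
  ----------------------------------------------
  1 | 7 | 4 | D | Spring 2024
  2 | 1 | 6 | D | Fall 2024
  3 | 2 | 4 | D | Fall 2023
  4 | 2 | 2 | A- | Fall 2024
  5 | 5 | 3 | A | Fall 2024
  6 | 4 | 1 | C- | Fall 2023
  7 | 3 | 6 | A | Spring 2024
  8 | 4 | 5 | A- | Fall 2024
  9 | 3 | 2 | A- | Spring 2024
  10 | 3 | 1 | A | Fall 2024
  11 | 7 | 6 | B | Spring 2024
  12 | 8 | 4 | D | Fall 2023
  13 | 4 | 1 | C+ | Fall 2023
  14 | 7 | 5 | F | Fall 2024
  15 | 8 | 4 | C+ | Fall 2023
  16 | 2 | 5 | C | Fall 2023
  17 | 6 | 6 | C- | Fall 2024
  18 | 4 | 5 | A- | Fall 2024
SELECT student_id, COUNT(DISTINCT course_id) AS distinct_course_count FROM enrollments GROUP BY student_id

Execution result:
student_id | distinct_course_count
1 | 1
2 | 3
3 | 3
4 | 2
5 | 1
6 | 1
7 | 3
8 | 1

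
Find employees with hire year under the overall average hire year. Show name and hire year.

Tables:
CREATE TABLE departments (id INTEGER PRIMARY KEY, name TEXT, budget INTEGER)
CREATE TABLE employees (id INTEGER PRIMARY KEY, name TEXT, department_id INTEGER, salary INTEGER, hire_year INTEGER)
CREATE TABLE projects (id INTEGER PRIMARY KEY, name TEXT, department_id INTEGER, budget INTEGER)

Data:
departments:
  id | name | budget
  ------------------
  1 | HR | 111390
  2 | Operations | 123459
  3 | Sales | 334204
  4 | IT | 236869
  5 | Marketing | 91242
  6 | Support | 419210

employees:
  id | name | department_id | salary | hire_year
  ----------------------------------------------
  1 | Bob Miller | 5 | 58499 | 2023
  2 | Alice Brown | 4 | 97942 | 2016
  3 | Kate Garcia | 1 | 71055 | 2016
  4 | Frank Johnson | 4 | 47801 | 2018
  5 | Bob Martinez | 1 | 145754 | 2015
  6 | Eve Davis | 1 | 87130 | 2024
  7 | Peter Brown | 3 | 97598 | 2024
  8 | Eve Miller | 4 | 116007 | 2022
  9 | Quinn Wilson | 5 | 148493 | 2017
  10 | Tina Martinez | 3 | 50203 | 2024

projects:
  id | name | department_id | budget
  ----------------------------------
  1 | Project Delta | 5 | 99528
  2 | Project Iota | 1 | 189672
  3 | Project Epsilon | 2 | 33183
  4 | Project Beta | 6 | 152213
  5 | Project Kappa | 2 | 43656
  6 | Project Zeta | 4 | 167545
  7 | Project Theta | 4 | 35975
SELECT name, hire_year FROM employees WHERE hire_year < (SELECT AVG(hire_year) FROM employees)

Execution result:
name | hire_year
Alice Brown | 2016
Kate Garcia | 2016
Frank Johnson | 2018
Bob Martinez | 2015
Quinn Wilson | 2017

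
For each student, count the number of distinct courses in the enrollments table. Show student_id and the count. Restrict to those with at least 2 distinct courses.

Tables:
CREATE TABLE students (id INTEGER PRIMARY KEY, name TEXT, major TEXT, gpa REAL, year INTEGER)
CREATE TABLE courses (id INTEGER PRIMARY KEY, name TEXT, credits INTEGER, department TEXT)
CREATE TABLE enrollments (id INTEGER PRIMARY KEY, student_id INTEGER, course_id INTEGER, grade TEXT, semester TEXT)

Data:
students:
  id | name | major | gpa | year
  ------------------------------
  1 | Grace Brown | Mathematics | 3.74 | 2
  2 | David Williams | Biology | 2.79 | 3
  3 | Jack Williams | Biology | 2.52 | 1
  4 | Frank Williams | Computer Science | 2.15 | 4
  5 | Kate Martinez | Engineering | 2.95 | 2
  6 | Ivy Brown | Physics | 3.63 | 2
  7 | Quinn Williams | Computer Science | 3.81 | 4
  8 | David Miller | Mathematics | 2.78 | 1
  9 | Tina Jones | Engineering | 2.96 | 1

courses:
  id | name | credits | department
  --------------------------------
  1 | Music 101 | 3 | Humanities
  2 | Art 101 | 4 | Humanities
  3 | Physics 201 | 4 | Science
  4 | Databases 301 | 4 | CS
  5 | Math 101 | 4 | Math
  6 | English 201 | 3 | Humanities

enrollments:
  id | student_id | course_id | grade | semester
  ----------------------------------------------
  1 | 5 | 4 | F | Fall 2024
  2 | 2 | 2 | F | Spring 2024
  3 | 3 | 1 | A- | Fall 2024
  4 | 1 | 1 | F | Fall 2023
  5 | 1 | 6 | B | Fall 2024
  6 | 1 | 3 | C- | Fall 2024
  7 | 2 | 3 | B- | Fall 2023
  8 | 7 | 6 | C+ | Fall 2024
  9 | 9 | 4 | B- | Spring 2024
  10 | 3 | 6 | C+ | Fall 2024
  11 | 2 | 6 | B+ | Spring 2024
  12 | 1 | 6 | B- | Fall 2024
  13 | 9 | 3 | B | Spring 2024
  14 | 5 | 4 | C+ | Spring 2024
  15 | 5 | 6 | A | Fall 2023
SELECT student_id, COUNT(DISTINCT course_id) AS distinct_course_count FROM enrollments GROUP BY student_id HAVING COUNT(DISTINCT course_id) >= 2

Execution result:
student_id | distinct_course_count
1 | 3
2 | 3
3 | 2
5 | 2
9 | 2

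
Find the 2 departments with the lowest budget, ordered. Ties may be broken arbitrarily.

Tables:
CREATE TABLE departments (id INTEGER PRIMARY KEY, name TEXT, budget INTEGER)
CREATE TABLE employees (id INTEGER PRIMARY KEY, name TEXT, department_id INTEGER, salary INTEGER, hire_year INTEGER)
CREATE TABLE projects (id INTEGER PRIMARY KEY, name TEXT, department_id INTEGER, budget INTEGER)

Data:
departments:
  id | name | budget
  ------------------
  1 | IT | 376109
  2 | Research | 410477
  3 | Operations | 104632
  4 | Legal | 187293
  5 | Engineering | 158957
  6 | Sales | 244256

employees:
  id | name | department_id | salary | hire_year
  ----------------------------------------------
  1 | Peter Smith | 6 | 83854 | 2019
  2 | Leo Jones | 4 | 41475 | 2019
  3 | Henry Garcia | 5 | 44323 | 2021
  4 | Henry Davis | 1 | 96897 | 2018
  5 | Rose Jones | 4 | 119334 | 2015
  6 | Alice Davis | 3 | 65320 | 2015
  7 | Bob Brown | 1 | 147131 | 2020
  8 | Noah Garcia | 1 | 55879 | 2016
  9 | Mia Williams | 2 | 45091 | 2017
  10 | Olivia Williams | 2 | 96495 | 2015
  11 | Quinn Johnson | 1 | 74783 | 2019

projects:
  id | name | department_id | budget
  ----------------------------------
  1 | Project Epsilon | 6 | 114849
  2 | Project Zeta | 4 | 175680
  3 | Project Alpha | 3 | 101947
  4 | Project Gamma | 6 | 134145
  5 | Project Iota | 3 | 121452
SELECT name, budget FROM departments ORDER BY budget ASC LIMIT 2

Execution result:
name | budget
Operations | 104632
Engineering | 158957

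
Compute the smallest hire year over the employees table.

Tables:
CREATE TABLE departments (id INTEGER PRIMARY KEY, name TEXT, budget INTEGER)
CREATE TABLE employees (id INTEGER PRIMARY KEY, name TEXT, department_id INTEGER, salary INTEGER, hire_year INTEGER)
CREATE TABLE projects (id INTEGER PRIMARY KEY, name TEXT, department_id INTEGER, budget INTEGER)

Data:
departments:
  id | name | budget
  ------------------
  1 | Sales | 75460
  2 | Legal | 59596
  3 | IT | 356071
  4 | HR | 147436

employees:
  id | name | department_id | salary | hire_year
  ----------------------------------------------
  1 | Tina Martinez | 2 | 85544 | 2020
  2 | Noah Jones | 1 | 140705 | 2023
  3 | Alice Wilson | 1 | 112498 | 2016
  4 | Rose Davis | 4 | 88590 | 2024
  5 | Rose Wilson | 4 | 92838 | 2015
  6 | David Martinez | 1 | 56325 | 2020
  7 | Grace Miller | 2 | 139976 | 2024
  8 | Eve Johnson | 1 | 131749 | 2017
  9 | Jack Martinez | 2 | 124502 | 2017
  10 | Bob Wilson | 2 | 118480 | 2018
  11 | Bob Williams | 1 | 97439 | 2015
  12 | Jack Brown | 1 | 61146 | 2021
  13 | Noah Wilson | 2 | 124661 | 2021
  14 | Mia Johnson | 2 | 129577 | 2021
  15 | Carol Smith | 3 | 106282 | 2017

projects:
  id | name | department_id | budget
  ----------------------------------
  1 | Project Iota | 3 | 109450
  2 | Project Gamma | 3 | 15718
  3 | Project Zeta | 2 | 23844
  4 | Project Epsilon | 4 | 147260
SELECT MIN(hire_year) FROM employees

Execution result:
2015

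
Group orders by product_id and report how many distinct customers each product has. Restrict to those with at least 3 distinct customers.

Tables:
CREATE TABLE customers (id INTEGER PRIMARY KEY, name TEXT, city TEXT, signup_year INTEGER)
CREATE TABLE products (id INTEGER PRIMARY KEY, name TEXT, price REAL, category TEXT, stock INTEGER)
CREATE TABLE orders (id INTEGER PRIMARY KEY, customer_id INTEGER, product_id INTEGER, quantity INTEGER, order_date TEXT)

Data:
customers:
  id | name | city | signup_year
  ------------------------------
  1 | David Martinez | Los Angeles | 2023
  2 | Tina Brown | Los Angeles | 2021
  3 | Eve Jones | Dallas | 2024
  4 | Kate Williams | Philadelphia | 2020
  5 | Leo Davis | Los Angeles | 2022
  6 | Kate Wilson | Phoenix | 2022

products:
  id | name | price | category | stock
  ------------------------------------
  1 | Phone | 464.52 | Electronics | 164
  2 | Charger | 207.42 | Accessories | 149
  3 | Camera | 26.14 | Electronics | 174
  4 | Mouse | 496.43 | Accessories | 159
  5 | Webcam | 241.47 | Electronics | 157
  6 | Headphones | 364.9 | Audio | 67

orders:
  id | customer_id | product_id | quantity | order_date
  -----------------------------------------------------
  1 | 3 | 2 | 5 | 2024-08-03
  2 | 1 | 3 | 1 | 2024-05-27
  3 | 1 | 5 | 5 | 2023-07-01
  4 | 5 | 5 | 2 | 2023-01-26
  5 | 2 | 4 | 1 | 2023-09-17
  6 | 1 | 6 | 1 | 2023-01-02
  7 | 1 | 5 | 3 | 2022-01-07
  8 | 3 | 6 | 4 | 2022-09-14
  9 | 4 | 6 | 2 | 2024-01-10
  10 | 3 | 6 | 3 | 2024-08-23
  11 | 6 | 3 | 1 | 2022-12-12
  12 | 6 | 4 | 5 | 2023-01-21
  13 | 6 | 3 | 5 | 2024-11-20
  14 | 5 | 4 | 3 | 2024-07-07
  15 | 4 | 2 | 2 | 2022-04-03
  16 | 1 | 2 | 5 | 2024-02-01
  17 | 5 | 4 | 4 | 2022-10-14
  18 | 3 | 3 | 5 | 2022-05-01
SELECT product_id, COUNT(DISTINCT customer_id) AS distinct_customer_count FROM orders GROUP BY product_id HAVING COUNT(DISTINCT customer_id) >= 3

Execution result:
product_id | distinct_customer_count
2 | 3
3 | 3
4 | 3
6 | 3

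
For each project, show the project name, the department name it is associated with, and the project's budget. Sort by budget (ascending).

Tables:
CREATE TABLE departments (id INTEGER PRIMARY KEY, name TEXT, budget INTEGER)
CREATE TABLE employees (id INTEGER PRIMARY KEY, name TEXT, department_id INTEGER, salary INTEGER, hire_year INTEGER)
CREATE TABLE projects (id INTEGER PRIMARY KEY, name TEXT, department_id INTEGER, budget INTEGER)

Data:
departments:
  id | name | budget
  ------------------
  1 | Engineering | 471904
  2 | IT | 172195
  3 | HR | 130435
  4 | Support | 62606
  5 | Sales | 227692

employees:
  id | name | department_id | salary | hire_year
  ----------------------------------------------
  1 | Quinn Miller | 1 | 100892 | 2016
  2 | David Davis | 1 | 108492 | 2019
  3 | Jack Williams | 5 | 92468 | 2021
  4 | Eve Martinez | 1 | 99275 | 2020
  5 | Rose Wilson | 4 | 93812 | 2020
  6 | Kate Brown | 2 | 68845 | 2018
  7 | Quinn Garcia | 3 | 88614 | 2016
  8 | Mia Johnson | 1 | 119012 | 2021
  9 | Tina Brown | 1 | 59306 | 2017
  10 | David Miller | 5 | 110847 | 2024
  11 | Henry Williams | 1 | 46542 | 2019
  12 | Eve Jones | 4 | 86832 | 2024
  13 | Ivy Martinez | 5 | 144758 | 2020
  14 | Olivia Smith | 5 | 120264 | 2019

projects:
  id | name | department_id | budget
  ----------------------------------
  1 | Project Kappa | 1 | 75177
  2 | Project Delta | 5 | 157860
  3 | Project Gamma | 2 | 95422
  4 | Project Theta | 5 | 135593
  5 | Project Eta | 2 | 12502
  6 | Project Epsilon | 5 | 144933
SELECT c.name, p.name AS department, c.budget FROM projects c JOIN departments p ON c.department_id = p.id ORDER BY c.budget ASC

Execution result:
name | department | budget
Project Eta | IT | 12502
Project Kappa | Engineering | 75177
Project Gamma | IT | 95422
Project Theta | Sales | 135593
Project Epsilon | Sales | 144933
Project Delta | Sales | 157860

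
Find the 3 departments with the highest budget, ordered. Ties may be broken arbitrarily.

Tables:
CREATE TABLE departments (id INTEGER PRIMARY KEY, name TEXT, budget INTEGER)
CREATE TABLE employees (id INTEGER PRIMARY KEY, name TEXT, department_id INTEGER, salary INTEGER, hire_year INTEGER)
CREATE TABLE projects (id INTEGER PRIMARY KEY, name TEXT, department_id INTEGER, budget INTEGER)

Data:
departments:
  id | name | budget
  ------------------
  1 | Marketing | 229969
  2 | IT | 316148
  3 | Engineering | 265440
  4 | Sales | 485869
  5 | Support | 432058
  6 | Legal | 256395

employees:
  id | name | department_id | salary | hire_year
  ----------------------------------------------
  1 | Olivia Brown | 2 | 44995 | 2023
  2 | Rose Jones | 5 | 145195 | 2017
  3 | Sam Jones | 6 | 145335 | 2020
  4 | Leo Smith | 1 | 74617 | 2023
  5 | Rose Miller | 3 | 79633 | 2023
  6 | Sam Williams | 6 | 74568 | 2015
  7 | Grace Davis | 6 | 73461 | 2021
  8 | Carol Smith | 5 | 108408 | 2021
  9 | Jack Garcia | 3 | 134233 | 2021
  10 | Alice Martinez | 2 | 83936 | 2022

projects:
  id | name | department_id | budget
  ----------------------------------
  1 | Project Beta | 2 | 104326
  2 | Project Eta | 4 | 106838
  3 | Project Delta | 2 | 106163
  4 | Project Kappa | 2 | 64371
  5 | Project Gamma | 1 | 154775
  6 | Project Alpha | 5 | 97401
SELECT name, budget FROM departments ORDER BY budget DESC LIMIT 3

Execution result:
name | budget
Sales | 485869
Support | 432058
IT | 316148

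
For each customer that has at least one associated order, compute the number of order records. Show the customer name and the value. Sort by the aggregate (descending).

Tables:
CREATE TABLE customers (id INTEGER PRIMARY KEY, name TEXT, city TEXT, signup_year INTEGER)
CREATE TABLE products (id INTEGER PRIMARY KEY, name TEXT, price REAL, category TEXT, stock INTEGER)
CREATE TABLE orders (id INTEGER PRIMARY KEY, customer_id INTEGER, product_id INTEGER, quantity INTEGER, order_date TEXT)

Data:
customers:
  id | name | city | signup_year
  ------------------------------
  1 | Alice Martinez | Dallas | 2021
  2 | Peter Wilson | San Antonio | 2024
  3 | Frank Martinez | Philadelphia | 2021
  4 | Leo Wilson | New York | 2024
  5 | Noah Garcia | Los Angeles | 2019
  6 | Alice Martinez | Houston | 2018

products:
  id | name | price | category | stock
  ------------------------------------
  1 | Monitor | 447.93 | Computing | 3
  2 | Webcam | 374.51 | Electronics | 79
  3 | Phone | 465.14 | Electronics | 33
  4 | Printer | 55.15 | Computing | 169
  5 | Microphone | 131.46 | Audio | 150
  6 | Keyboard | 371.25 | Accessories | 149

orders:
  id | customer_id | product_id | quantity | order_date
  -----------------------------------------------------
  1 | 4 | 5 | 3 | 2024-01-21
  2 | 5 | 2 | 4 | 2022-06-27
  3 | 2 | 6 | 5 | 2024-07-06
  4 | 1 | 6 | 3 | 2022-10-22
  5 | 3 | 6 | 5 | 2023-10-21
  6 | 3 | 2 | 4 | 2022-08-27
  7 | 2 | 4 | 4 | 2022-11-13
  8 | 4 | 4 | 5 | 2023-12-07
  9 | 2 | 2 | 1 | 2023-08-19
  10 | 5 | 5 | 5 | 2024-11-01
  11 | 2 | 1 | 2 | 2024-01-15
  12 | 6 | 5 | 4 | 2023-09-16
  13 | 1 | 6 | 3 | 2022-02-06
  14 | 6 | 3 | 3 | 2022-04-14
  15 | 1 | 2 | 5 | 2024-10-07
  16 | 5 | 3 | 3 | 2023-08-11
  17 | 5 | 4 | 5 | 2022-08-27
SELECT p.name, COUNT(*) AS n FROM orders c JOIN customers p ON c.customer_id = p.id GROUP BY p.id, p.name ORDER BY n DESC

Execution result:
name | n
Peter Wilson | 4
Noah Garcia | 4
Alice Martinez | 3
Frank Martinez | 2
Leo Wilson | 2
Alice Martinez | 2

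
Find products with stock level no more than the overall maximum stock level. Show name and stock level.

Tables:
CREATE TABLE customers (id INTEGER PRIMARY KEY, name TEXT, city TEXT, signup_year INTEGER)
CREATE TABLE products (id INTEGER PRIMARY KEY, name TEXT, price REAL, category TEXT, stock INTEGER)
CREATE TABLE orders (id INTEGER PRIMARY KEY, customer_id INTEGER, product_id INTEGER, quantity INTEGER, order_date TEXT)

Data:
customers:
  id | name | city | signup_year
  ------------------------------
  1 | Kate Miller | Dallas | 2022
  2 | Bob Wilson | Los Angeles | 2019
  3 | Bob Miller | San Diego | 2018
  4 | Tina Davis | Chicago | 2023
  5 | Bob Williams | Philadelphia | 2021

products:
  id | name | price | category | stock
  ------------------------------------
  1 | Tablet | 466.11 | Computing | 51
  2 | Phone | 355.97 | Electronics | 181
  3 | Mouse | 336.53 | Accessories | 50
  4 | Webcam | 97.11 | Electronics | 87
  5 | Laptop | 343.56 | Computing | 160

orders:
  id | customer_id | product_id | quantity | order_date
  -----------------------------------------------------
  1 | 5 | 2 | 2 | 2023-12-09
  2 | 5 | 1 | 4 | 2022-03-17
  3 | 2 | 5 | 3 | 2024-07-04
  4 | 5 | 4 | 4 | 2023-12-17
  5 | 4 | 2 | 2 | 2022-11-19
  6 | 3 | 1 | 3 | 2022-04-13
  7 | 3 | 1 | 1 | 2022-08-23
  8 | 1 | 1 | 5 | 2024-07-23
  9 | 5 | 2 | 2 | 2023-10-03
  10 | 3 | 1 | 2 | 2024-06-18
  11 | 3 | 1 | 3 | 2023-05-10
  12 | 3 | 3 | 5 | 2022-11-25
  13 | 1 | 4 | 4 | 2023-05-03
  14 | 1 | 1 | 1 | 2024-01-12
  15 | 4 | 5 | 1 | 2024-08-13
SELECT name, stock FROM products WHERE stock <= (SELECT MAX(stock) FROM products)

Execution result:
name | stock
Tablet | 51
Phone | 181
Mouse | 50
Webcam | 87
Laptop | 160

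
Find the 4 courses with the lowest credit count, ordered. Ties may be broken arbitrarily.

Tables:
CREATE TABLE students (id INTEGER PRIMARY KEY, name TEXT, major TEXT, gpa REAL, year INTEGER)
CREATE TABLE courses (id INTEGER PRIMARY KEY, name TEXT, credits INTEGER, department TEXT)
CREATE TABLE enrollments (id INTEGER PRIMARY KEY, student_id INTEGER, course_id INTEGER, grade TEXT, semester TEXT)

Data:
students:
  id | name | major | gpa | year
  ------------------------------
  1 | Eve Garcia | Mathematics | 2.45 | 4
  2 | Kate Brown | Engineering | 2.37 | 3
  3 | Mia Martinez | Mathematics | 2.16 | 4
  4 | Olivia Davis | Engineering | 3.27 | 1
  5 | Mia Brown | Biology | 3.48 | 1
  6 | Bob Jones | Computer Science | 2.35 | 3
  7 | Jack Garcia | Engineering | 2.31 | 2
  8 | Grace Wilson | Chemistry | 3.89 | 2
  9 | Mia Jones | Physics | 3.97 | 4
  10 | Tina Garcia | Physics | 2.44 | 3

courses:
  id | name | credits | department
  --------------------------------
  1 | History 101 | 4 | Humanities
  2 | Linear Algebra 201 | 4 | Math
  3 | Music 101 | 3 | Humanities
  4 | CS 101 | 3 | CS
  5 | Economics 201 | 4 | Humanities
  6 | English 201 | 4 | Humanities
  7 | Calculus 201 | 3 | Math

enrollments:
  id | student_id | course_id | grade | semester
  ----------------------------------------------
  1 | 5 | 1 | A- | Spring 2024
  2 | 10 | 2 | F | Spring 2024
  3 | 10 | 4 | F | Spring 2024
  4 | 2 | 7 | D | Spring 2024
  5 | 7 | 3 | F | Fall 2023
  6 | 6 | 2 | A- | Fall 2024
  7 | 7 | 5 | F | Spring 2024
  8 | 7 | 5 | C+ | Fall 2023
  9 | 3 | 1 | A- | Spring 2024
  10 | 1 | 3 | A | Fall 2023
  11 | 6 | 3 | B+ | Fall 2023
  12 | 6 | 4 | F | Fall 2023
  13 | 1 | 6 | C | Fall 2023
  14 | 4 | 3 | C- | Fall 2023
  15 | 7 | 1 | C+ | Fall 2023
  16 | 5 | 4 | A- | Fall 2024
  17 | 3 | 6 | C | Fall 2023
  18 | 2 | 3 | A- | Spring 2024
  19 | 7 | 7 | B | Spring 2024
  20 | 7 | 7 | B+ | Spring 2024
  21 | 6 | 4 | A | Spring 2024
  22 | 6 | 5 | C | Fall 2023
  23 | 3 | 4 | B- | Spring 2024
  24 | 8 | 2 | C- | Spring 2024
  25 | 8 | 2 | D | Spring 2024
SELECT name, credits FROM courses ORDER BY credits ASC LIMIT 4

Execution result:
name | credits
Music 101 | 3
CS 101 | 3
Calculus 201 | 3
History 101 | 4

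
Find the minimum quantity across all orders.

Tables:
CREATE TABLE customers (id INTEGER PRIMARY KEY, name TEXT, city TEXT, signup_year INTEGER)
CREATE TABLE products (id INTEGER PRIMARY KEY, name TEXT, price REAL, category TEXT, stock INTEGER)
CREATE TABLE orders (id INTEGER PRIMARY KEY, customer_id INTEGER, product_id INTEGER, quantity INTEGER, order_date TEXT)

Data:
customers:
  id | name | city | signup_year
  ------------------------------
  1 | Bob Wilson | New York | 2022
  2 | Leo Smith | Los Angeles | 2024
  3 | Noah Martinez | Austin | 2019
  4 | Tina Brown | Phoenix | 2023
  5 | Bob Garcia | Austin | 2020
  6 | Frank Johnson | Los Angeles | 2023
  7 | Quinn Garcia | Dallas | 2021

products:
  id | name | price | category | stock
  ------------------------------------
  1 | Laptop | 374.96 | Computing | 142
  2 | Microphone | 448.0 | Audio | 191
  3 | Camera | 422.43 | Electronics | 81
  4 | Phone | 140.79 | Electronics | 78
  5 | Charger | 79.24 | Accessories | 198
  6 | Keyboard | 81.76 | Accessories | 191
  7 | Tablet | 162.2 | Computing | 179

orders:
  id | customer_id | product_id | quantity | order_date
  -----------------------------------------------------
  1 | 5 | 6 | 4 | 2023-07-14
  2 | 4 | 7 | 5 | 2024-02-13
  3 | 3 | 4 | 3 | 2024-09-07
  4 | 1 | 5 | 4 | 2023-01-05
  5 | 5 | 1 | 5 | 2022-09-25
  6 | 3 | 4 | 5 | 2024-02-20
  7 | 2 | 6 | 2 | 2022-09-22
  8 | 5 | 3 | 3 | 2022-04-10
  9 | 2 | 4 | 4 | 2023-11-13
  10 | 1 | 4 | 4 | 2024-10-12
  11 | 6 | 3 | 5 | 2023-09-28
SELECT MIN(quantity) FROM orders

Execution result:
2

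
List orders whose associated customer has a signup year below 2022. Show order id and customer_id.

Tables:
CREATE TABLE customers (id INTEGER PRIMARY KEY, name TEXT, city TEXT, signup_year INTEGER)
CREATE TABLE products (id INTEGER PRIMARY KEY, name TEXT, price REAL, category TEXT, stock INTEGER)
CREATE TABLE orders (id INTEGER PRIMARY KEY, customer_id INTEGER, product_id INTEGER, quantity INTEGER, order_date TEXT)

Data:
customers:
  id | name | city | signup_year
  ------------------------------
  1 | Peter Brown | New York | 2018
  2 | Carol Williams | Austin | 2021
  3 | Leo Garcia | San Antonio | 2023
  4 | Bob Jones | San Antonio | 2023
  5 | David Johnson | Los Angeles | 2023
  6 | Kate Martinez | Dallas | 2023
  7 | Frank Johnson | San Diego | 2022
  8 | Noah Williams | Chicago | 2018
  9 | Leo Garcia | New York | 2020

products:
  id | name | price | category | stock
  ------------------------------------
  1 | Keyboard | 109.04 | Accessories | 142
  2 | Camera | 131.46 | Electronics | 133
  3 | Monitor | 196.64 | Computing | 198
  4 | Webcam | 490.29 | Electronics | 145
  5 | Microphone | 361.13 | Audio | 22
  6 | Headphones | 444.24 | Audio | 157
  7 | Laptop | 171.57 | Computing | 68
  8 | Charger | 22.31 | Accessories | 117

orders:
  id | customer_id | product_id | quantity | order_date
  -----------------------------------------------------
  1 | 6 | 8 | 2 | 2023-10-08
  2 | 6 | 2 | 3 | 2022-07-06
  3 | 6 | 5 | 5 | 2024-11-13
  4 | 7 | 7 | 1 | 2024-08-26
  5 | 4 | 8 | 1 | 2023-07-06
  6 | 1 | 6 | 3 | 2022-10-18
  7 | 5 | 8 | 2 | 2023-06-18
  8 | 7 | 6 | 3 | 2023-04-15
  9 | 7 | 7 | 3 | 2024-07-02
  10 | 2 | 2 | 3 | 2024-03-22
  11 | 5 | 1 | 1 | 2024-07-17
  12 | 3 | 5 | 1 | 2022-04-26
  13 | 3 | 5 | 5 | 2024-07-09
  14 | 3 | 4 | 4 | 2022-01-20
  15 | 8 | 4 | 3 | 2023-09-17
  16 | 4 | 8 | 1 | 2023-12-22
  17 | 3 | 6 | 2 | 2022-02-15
SELECT id, customer_id FROM orders WHERE customer_id IN (SELECT id FROM customers WHERE signup_year < 2022)

Execution result:
id | customer_id
6 | 1
10 | 2
15 | 8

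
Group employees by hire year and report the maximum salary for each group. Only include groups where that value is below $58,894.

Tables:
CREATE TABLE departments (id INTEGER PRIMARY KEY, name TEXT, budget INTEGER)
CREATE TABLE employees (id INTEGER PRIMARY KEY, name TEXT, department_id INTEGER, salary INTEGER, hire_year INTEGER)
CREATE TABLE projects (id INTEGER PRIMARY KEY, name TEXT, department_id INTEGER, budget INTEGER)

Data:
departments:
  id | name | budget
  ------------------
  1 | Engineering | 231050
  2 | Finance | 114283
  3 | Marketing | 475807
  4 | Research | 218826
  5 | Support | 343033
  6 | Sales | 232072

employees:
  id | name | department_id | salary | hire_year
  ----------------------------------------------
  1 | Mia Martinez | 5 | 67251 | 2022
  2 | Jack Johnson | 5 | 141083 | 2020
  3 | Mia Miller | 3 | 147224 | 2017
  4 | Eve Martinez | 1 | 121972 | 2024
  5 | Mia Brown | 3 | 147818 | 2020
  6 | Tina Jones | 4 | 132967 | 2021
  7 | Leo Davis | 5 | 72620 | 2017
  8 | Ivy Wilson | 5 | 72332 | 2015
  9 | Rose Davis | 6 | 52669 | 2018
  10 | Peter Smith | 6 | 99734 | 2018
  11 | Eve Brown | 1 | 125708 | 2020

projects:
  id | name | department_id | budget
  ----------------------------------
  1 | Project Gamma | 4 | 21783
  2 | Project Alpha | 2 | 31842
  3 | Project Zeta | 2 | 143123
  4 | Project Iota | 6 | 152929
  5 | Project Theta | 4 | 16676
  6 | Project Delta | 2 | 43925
SELECT hire_year, MAX(salary) AS max_salary FROM employees GROUP BY hire_year HAVING MAX(salary) < 58894

Execution result:
(no rows)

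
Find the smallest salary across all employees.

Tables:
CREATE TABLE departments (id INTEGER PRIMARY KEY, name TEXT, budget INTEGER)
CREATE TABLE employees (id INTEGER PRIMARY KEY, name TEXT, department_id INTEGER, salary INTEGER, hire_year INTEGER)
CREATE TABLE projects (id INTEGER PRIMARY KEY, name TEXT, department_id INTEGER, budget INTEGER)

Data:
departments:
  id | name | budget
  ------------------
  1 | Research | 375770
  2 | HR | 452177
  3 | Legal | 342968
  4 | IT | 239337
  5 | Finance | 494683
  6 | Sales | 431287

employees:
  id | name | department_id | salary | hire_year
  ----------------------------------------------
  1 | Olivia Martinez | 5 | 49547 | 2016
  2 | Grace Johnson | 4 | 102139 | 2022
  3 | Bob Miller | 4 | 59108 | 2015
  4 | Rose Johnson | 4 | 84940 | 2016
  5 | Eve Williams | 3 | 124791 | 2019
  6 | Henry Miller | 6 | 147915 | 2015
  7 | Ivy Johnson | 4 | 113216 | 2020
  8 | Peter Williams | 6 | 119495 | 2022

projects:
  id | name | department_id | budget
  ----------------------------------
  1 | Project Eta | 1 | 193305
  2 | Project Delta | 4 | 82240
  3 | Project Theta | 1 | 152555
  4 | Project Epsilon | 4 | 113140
SELECT MIN(salary) FROM employees

Execution result:
49547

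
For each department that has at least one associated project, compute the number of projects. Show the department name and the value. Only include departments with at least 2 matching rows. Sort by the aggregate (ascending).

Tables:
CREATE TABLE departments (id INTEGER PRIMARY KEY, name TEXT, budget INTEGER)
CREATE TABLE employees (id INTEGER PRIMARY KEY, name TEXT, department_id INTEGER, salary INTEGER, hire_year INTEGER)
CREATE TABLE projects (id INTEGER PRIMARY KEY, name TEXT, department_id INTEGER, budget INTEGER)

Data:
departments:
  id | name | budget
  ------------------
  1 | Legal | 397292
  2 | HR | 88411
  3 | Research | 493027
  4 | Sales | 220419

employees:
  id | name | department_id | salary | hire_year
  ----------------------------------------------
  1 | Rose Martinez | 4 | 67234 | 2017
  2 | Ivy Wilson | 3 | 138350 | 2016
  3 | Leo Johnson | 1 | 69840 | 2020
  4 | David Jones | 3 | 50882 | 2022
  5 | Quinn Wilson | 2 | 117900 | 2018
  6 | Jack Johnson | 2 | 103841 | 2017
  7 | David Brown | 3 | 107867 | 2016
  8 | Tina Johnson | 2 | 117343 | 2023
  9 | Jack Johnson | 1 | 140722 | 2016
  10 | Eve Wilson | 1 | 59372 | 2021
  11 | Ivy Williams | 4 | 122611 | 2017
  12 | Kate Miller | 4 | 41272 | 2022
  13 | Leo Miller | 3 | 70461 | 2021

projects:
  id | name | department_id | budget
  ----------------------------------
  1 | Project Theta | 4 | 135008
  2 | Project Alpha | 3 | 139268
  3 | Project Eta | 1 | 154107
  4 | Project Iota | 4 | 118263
SELECT p.name, COUNT(*) AS n FROM projects c JOIN departments p ON c.department_id = p.id GROUP BY p.id, p.name HAVING COUNT(*) >= 2 ORDER BY n ASC

Execution result:
name | n
Sales | 2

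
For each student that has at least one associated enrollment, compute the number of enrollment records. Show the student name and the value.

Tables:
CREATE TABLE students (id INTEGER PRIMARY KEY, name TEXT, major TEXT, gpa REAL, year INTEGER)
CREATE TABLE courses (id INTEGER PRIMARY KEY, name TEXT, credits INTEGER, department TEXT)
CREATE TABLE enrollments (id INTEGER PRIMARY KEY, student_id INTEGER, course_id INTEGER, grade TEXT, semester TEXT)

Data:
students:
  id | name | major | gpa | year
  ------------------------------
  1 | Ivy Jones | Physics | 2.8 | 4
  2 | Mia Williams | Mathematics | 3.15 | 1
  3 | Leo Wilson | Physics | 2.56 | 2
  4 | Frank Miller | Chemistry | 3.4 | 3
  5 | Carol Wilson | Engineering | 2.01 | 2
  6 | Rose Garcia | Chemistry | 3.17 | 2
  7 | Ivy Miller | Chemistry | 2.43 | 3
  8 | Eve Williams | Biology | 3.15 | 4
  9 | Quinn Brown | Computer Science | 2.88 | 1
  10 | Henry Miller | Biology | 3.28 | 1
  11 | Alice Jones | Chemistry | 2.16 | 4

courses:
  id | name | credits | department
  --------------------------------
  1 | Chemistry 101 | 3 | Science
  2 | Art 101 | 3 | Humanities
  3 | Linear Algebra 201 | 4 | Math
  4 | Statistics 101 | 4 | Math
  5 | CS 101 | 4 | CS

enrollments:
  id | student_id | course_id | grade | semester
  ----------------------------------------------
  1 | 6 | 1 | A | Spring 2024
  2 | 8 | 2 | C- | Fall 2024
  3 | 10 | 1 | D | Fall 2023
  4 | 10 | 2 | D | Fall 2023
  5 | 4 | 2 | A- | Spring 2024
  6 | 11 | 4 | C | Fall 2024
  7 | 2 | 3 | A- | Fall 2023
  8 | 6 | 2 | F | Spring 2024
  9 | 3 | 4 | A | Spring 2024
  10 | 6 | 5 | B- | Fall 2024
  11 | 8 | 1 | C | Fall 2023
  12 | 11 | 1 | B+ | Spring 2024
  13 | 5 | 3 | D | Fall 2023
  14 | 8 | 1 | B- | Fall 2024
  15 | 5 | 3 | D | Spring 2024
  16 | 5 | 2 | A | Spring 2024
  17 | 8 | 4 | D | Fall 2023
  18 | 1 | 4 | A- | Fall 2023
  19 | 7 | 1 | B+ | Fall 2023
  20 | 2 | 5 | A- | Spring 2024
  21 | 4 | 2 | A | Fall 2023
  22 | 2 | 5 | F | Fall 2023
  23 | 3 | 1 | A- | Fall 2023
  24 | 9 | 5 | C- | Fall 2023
SELECT p.name, COUNT(*) AS n FROM enrollments c JOIN students p ON c.student_id = p.id GROUP BY p.id, p.name

Execution result:
name | n
Ivy Jones | 1
Mia Williams | 3
Leo Wilson | 2
Frank Miller | 2
Carol Wilson | 3
Rose Garcia | 3
Ivy Miller | 1
Eve Williams | 4
Quinn Brown | 1
Henry Miller | 2
Alice Jones | 2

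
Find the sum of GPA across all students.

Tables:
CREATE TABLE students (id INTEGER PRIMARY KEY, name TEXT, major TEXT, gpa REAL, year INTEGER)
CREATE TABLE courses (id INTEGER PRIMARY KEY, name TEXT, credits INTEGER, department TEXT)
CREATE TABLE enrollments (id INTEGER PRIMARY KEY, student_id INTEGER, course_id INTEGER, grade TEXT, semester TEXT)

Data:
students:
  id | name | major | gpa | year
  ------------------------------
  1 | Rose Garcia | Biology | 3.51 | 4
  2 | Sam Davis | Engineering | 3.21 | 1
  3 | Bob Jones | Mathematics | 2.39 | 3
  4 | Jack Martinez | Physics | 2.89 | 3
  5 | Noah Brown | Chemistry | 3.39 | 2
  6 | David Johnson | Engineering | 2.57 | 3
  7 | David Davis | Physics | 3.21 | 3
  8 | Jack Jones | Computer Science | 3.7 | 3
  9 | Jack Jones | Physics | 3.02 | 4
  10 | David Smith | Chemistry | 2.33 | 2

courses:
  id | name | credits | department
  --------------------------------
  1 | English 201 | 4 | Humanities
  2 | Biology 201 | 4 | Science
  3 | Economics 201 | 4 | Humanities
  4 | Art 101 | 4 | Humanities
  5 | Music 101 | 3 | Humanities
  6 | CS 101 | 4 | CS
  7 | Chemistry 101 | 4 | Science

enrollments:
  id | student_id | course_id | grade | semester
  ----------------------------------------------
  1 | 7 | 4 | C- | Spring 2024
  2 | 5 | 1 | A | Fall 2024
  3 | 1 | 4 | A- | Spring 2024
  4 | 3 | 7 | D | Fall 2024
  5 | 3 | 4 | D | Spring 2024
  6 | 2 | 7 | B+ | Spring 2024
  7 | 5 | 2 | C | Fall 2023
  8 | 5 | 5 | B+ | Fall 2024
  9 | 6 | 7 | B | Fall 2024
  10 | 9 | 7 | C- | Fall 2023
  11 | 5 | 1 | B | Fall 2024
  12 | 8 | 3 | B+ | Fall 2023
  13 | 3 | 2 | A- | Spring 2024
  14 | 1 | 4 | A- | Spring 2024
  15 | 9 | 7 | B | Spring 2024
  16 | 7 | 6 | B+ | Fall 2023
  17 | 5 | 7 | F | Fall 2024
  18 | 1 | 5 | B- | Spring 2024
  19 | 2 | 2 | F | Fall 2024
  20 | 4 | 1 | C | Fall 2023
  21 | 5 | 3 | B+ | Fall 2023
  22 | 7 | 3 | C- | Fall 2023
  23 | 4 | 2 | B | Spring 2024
SELECT SUM(gpa) FROM students

Execution result:
30.22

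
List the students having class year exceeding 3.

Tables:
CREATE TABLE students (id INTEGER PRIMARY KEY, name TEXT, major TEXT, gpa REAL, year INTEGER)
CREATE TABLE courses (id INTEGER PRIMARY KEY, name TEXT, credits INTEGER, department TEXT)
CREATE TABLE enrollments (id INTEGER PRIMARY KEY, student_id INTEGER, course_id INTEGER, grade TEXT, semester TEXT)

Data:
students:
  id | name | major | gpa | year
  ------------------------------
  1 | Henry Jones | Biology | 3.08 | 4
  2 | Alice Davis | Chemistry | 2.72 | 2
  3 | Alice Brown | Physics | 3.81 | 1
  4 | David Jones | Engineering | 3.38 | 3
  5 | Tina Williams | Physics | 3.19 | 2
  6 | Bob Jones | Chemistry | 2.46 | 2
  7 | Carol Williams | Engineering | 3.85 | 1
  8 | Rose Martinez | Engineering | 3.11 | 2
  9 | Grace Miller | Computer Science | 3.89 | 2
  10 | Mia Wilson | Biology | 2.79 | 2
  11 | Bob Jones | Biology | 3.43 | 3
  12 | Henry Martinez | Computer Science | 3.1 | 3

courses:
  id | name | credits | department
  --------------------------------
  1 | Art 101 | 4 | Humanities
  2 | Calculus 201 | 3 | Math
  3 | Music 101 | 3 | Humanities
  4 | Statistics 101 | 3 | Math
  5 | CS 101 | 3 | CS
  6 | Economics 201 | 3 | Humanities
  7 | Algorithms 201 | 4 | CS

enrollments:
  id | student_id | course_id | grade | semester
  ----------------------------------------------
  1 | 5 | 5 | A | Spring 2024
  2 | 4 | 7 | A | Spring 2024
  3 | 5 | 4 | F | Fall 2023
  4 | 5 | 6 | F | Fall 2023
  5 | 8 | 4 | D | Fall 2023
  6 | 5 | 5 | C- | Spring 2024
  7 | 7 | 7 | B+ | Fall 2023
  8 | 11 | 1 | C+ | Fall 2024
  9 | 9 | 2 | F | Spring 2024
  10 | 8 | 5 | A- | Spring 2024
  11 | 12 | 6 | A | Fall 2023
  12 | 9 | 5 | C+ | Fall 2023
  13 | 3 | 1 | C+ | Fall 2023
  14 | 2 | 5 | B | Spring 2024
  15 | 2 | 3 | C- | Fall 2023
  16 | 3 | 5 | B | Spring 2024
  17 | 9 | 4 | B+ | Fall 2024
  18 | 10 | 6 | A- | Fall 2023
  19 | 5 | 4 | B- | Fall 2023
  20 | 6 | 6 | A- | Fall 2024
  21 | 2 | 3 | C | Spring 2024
SELECT name, year FROM students WHERE year > 3

Execution result:
name | year
Henry Jones | 4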